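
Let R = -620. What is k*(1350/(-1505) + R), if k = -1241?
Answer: 231930490/301 ≈ 7.7053e+5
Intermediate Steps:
k*(1350/(-1505) + R) = -1241*(1350/(-1505) - 620) = -1241*(1350*(-1/1505) - 620) = -1241*(-270/301 - 620) = -1241*(-186890/301) = 231930490/301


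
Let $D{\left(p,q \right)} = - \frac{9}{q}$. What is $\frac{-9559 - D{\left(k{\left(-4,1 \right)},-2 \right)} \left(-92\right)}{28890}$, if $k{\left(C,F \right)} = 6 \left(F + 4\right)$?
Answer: $- \frac{1829}{5778} \approx -0.31655$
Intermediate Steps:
$k{\left(C,F \right)} = 24 + 6 F$ ($k{\left(C,F \right)} = 6 \left(4 + F\right) = 24 + 6 F$)
$\frac{-9559 - D{\left(k{\left(-4,1 \right)},-2 \right)} \left(-92\right)}{28890} = \frac{-9559 - - \frac{9}{-2} \left(-92\right)}{28890} = \left(-9559 - \left(-9\right) \left(- \frac{1}{2}\right) \left(-92\right)\right) \frac{1}{28890} = \left(-9559 - \frac{9}{2} \left(-92\right)\right) \frac{1}{28890} = \left(-9559 - -414\right) \frac{1}{28890} = \left(-9559 + 414\right) \frac{1}{28890} = \left(-9145\right) \frac{1}{28890} = - \frac{1829}{5778}$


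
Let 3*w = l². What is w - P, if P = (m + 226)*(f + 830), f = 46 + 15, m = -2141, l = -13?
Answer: 5118964/3 ≈ 1.7063e+6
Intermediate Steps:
f = 61
w = 169/3 (w = (⅓)*(-13)² = (⅓)*169 = 169/3 ≈ 56.333)
P = -1706265 (P = (-2141 + 226)*(61 + 830) = -1915*891 = -1706265)
w - P = 169/3 - 1*(-1706265) = 169/3 + 1706265 = 5118964/3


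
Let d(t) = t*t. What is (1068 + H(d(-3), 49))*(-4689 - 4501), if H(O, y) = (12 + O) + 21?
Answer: -10200900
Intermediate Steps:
d(t) = t**2
H(O, y) = 33 + O
(1068 + H(d(-3), 49))*(-4689 - 4501) = (1068 + (33 + (-3)**2))*(-4689 - 4501) = (1068 + (33 + 9))*(-9190) = (1068 + 42)*(-9190) = 1110*(-9190) = -10200900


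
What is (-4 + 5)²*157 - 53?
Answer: 104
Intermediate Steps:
(-4 + 5)²*157 - 53 = 1²*157 - 53 = 1*157 - 53 = 157 - 53 = 104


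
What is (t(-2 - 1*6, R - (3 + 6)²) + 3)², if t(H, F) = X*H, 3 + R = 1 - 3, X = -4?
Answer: 1225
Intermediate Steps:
R = -5 (R = -3 + (1 - 3) = -3 - 2 = -5)
t(H, F) = -4*H
(t(-2 - 1*6, R - (3 + 6)²) + 3)² = (-4*(-2 - 1*6) + 3)² = (-4*(-2 - 6) + 3)² = (-4*(-8) + 3)² = (32 + 3)² = 35² = 1225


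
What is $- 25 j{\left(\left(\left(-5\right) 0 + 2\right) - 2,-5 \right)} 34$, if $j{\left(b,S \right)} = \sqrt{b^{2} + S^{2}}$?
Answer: $-4250$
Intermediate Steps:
$j{\left(b,S \right)} = \sqrt{S^{2} + b^{2}}$
$- 25 j{\left(\left(\left(-5\right) 0 + 2\right) - 2,-5 \right)} 34 = - 25 \sqrt{\left(-5\right)^{2} + \left(\left(\left(-5\right) 0 + 2\right) - 2\right)^{2}} \cdot 34 = - 25 \sqrt{25 + \left(\left(0 + 2\right) - 2\right)^{2}} \cdot 34 = - 25 \sqrt{25 + \left(2 - 2\right)^{2}} \cdot 34 = - 25 \sqrt{25 + 0^{2}} \cdot 34 = - 25 \sqrt{25 + 0} \cdot 34 = - 25 \sqrt{25} \cdot 34 = \left(-25\right) 5 \cdot 34 = \left(-125\right) 34 = -4250$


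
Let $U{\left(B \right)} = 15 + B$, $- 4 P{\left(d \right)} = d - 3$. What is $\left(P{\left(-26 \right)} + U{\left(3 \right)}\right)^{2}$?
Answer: $\frac{10201}{16} \approx 637.56$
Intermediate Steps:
$P{\left(d \right)} = \frac{3}{4} - \frac{d}{4}$ ($P{\left(d \right)} = - \frac{d - 3}{4} = - \frac{-3 + d}{4} = \frac{3}{4} - \frac{d}{4}$)
$\left(P{\left(-26 \right)} + U{\left(3 \right)}\right)^{2} = \left(\left(\frac{3}{4} - - \frac{13}{2}\right) + \left(15 + 3\right)\right)^{2} = \left(\left(\frac{3}{4} + \frac{13}{2}\right) + 18\right)^{2} = \left(\frac{29}{4} + 18\right)^{2} = \left(\frac{101}{4}\right)^{2} = \frac{10201}{16}$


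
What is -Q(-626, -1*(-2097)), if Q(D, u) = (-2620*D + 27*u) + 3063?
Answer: -1699802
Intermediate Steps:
Q(D, u) = 3063 - 2620*D + 27*u
-Q(-626, -1*(-2097)) = -(3063 - 2620*(-626) + 27*(-1*(-2097))) = -(3063 + 1640120 + 27*2097) = -(3063 + 1640120 + 56619) = -1*1699802 = -1699802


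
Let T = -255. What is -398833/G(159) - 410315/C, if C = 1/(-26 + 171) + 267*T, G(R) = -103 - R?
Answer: 1976498232371/1293274444 ≈ 1528.3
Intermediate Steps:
C = -9872324/145 (C = 1/(-26 + 171) + 267*(-255) = 1/145 - 68085 = -9872324/145 ≈ -68085.)
-398833/G(159) - 410315/C = -398833/(-103 - 1*159) - 410315/(-9872324/145) = -398833/(-103 - 159) - 410315*(-145/9872324) = -398833/(-262) + 59495675/9872324 = -398833*(-1/262) + 59495675/9872324 = 398833/262 + 59495675/9872324 = 1976498232371/1293274444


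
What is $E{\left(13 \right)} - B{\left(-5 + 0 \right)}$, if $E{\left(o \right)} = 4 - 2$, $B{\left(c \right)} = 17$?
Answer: $-15$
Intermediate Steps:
$E{\left(o \right)} = 2$ ($E{\left(o \right)} = 4 - 2 = 2$)
$E{\left(13 \right)} - B{\left(-5 + 0 \right)} = 2 - 17 = -15$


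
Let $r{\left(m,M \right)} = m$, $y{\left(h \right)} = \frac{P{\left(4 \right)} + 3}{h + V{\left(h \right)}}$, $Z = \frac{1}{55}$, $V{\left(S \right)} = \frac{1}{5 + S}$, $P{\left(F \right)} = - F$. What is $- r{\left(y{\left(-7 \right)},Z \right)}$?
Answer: $- \frac{2}{15} \approx -0.13333$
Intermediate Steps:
$Z = \frac{1}{55} \approx 0.018182$
$y{\left(h \right)} = - \frac{1}{h + \frac{1}{5 + h}}$ ($y{\left(h \right)} = \frac{\left(-1\right) 4 + 3}{h + \frac{1}{5 + h}} = \frac{-4 + 3}{h + \frac{1}{5 + h}} = - \frac{1}{h + \frac{1}{5 + h}}$)
$- r{\left(y{\left(-7 \right)},Z \right)} = - \frac{-5 - -7}{1 - 7 \left(5 - 7\right)} = - \frac{-5 + 7}{1 - -14} = - \frac{2}{1 + 14} = - \frac{2}{15}$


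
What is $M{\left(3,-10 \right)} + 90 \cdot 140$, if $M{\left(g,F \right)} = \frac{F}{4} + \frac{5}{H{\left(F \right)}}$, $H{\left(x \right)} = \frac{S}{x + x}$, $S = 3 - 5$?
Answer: $\frac{25295}{2} \approx 12648.0$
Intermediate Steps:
$S = -2$ ($S = 3 - 5 = -2$)
$H{\left(x \right)} = - \frac{1}{x}$ ($H{\left(x \right)} = - \frac{2}{x + x} = - \frac{2}{2 x} = - 2 \frac{1}{2 x} = - \frac{1}{x}$)
$M{\left(g,F \right)} = - \frac{19 F}{4}$ ($M{\left(g,F \right)} = \frac{F}{4} + \frac{5}{\left(-1\right) \frac{1}{F}} = F \frac{1}{4} + 5 \left(- F\right) = \frac{F}{4} - 5 F = - \frac{19 F}{4}$)
$M{\left(3,-10 \right)} + 90 \cdot 140 = \left(- \frac{19}{4}\right) \left(-10\right) + 90 \cdot 140 = \frac{95}{2} + 12600 = \frac{25295}{2}$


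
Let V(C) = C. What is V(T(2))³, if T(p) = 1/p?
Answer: ⅛ ≈ 0.12500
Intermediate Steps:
T(p) = 1/p
V(T(2))³ = (1/2)³ = (½)³ = ⅛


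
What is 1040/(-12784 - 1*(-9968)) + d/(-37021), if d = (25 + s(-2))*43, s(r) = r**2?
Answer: -2625837/6515696 ≈ -0.40300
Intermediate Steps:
d = 1247 (d = (25 + (-2)**2)*43 = (25 + 4)*43 = 29*43 = 1247)
1040/(-12784 - 1*(-9968)) + d/(-37021) = 1040/(-12784 - 1*(-9968)) + 1247/(-37021) = 1040/(-12784 + 9968) + 1247*(-1/37021) = 1040/(-2816) - 1247/37021 = 1040*(-1/2816) - 1247/37021 = -65/176 - 1247/37021 = -2625837/6515696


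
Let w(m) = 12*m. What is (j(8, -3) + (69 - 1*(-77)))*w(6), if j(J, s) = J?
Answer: 11088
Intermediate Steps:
(j(8, -3) + (69 - 1*(-77)))*w(6) = (8 + (69 - 1*(-77)))*(12*6) = (8 + (69 + 77))*72 = (8 + 146)*72 = 154*72 = 11088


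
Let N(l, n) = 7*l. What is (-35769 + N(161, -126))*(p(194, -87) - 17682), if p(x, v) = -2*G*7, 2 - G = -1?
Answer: 613994808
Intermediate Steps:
G = 3 (G = 2 - 1*(-1) = 2 + 1 = 3)
p(x, v) = -42 (p(x, v) = -2*3*7 = -6*7 = -42)
(-35769 + N(161, -126))*(p(194, -87) - 17682) = (-35769 + 7*161)*(-42 - 17682) = (-35769 + 1127)*(-17724) = -34642*(-17724) = 613994808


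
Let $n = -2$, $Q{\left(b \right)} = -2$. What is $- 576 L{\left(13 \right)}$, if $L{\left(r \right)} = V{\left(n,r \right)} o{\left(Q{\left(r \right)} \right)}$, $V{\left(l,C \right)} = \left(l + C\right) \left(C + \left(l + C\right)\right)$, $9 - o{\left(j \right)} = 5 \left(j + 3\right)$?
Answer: $-608256$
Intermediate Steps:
$o{\left(j \right)} = -6 - 5 j$ ($o{\left(j \right)} = 9 - 5 \left(j + 3\right) = 9 - 5 \left(3 + j\right) = 9 - \left(15 + 5 j\right) = -6 - 5 j$)
$V{\left(l,C \right)} = \left(C + l\right) \left(l + 2 C\right)$ ($V{\left(l,C \right)} = \left(C + l\right) \left(C + \left(C + l\right)\right) = \left(C + l\right) \left(l + 2 C\right)$)
$L{\left(r \right)} = 16 - 24 r + 8 r^{2}$ ($L{\left(r \right)} = \left(\left(-2\right)^{2} + 2 r^{2} + 3 r \left(-2\right)\right) \left(-6 - -10\right) = \left(4 + 2 r^{2} - 6 r\right) \left(-6 + 10\right) = \left(4 - 6 r + 2 r^{2}\right) 4 = 16 - 24 r + 8 r^{2}$)
$- 576 L{\left(13 \right)} = - 576 \left(16 - 312 + 8 \cdot 13^{2}\right) = - 576 \left(16 - 312 + 8 \cdot 169\right) = - 576 \left(16 - 312 + 1352\right) = \left(-576\right) 1056 = -608256$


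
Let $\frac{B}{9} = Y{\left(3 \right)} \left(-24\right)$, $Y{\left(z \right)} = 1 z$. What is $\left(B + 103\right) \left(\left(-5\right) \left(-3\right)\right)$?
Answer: $-8175$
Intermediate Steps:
$Y{\left(z \right)} = z$
$B = -648$ ($B = 9 \cdot 3 \left(-24\right) = 9 \left(-72\right) = -648$)
$\left(B + 103\right) \left(\left(-5\right) \left(-3\right)\right) = \left(-648 + 103\right) \left(\left(-5\right) \left(-3\right)\right) = \left(-545\right) 15 = -8175$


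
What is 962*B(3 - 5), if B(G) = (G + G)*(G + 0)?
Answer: 7696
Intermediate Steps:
B(G) = 2*G² (B(G) = (2*G)*G = 2*G²)
962*B(3 - 5) = 962*(2*(3 - 5)²) = 962*(2*(-2)²) = 962*(2*4) = 962*8 = 7696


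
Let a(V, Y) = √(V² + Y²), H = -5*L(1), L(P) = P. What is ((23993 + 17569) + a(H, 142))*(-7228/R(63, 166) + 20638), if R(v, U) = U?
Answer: 71043589080/83 + 1709340*√20189/83 ≈ 8.5887e+8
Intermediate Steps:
H = -5 (H = -5*1 = -5)
((23993 + 17569) + a(H, 142))*(-7228/R(63, 166) + 20638) = ((23993 + 17569) + √((-5)² + 142²))*(-7228/166 + 20638) = (41562 + √(25 + 20164))*(-7228*1/166 + 20638) = (41562 + √20189)*(-3614/83 + 20638) = (41562 + √20189)*(1709340/83) = 71043589080/83 + 1709340*√20189/83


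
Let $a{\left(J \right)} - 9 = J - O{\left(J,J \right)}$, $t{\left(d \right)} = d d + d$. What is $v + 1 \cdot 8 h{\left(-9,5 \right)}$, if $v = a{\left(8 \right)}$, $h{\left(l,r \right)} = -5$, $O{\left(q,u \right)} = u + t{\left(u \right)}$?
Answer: $-103$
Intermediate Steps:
$t{\left(d \right)} = d + d^{2}$ ($t{\left(d \right)} = d^{2} + d = d + d^{2}$)
$O{\left(q,u \right)} = u + u \left(1 + u\right)$
$a{\left(J \right)} = 9 + J - J \left(2 + J\right)$ ($a{\left(J \right)} = 9 - \left(- J + J \left(2 + J\right)\right) = 9 + J - J \left(2 + J\right)$)
$v = -63$ ($v = 9 - 8 \left(1 + 8\right) = 9 - 8 \cdot 9 = 9 - 72 = -63$)
$v + 1 \cdot 8 h{\left(-9,5 \right)} = -63 + 1 \cdot 8 \left(-5\right) = -63 + 8 \left(-5\right) = -63 - 40 = -103$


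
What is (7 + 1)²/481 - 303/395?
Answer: -120463/189995 ≈ -0.63403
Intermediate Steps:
(7 + 1)²/481 - 303/395 = 8²*(1/481) - 303*1/395 = 64*(1/481) - 303/395 = 64/481 - 303/395 = -120463/189995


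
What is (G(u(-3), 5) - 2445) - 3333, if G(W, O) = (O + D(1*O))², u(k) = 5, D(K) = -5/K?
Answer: -5762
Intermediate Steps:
G(W, O) = (O - 5/O)²
(G(u(-3), 5) - 2445) - 3333 = ((-5 + 5²)²/5² - 2445) - 3333 = ((-5 + 25)²/25 - 2445) - 3333 = ((1/25)*20² - 2445) - 3333 = ((1/25)*400 - 2445) - 3333 = (16 - 2445) - 3333 = -2429 - 3333 = -5762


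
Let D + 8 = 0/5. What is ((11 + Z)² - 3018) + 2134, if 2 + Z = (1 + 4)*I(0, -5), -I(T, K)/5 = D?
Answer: 42797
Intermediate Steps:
D = -8 (D = -8 + 0/5 = -8 + 0*(⅕) = -8 + 0 = -8)
I(T, K) = 40 (I(T, K) = -5*(-8) = 40)
Z = 198 (Z = -2 + (1 + 4)*40 = -2 + 5*40 = -2 + 200 = 198)
((11 + Z)² - 3018) + 2134 = ((11 + 198)² - 3018) + 2134 = (209² - 3018) + 2134 = (43681 - 3018) + 2134 = 40663 + 2134 = 42797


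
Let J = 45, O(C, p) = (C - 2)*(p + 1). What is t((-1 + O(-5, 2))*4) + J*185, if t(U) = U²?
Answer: 16069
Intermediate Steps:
O(C, p) = (1 + p)*(-2 + C) (O(C, p) = (-2 + C)*(1 + p) = (1 + p)*(-2 + C))
t((-1 + O(-5, 2))*4) + J*185 = ((-1 + (-2 - 5 - 2*2 - 5*2))*4)² + 45*185 = ((-1 + (-2 - 5 - 4 - 10))*4)² + 8325 = ((-1 - 21)*4)² + 8325 = (-22*4)² + 8325 = (-88)² + 8325 = 7744 + 8325 = 16069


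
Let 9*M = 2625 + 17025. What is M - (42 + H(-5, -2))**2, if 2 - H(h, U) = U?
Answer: 202/3 ≈ 67.333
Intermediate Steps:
H(h, U) = 2 - U
M = 6550/3 (M = (2625 + 17025)/9 = (1/9)*19650 = 6550/3 ≈ 2183.3)
M - (42 + H(-5, -2))**2 = 6550/3 - (42 + (2 - 1*(-2)))**2 = 6550/3 - (42 + (2 + 2))**2 = 6550/3 - (42 + 4)**2 = 6550/3 - 1*46**2 = 6550/3 - 1*2116 = 6550/3 - 2116 = 202/3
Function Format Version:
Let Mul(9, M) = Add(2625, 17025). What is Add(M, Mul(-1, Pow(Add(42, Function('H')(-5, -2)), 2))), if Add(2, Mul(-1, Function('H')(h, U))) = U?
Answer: Rational(202, 3) ≈ 67.333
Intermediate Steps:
Function('H')(h, U) = Add(2, Mul(-1, U))
M = Rational(6550, 3) (M = Mul(Rational(1, 9), Add(2625, 17025)) = Mul(Rational(1, 9), 19650) = Rational(6550, 3) ≈ 2183.3)
Add(M, Mul(-1, Pow(Add(42, Function('H')(-5, -2)), 2))) = Add(Rational(6550, 3), Mul(-1, Pow(Add(42, Add(2, Mul(-1, -2))), 2))) = Add(Rational(6550, 3), Mul(-1, Pow(Add(42, Add(2, 2)), 2))) = Add(Rational(6550, 3), Mul(-1, Pow(Add(42, 4), 2))) = Add(Rational(6550, 3), Mul(-1, Pow(46, 2))) = Add(Rational(6550, 3), Mul(-1, 2116)) = Add(Rational(6550, 3), -2116) = Rational(202, 3)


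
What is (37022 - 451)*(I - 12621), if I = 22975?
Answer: 378656134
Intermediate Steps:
(37022 - 451)*(I - 12621) = (37022 - 451)*(22975 - 12621) = 36571*10354 = 378656134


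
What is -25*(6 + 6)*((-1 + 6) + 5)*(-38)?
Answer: 114000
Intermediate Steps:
-25*(6 + 6)*((-1 + 6) + 5)*(-38) = -300*(5 + 5)*(-38) = -300*10*(-38) = -25*120*(-38) = -3000*(-38) = 114000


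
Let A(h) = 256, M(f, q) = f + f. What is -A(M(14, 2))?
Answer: -256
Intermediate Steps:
M(f, q) = 2*f
-A(M(14, 2)) = -1*256 = -256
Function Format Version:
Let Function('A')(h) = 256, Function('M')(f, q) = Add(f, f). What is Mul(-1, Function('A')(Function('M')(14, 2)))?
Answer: -256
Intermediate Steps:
Function('M')(f, q) = Mul(2, f)
Mul(-1, Function('A')(Function('M')(14, 2))) = Mul(-1, 256) = -256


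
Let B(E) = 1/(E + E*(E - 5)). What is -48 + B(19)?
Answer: -13679/285 ≈ -47.996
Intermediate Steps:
B(E) = 1/(E + E*(-5 + E))
-48 + B(19) = -48 + 1/(19*(-4 + 19)) = -48 + (1/19)/15 = -48 + (1/19)*(1/15) = -48 + 1/285 = -13679/285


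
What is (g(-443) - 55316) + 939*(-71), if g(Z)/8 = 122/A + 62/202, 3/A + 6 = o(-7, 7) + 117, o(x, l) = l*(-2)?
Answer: -27398839/303 ≈ -90425.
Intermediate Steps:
o(x, l) = -2*l
A = 3/97 (A = 3/(-6 + (-2*7 + 117)) = 3/(-6 + (-14 + 117)) = 3/(-6 + 103) = 3/97 ≈ 0.030928)
g(Z) = 9562616/303 (g(Z) = 8*(122/(3/97) + 62/202) = 8*(122*(97/3) + 62*(1/202)) = 8*(11834/3 + 31/101) = 8*(1195327/303) = 9562616/303)
(g(-443) - 55316) + 939*(-71) = (9562616/303 - 55316) + 939*(-71) = -7198132/303 - 66669 = -27398839/303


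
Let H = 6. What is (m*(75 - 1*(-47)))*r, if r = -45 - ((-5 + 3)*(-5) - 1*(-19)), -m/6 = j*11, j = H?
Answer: 3575088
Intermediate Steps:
j = 6
m = -396 (m = -36*11 = -6*66 = -396)
r = -74 (r = -45 - (-2*(-5) + 19) = -45 - (10 + 19) = -45 - 1*29 = -45 - 29 = -74)
(m*(75 - 1*(-47)))*r = -396*(75 - 1*(-47))*(-74) = -396*(75 + 47)*(-74) = -396*122*(-74) = -48312*(-74) = 3575088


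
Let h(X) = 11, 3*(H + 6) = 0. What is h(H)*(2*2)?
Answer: 44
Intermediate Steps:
H = -6 (H = -6 + (⅓)*0 = -6 + 0 = -6)
h(H)*(2*2) = 11*(2*2) = 11*4 = 44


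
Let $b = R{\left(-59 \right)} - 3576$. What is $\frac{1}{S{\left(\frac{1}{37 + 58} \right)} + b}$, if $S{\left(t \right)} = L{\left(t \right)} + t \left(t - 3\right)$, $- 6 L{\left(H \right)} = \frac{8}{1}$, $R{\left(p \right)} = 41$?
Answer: $- \frac{27075}{95747077} \approx -0.00028278$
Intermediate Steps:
$L{\left(H \right)} = - \frac{4}{3}$ ($L{\left(H \right)} = - \frac{8 \cdot 1^{-1}}{6} = - \frac{8 \cdot 1}{6} = \left(- \frac{1}{6}\right) 8 = - \frac{4}{3}$)
$b = -3535$ ($b = 41 - 3576 = -3535$)
$S{\left(t \right)} = - \frac{4}{3} + t \left(-3 + t\right)$ ($S{\left(t \right)} = - \frac{4}{3} + t \left(t - 3\right) = - \frac{4}{3} + t \left(-3 + t\right)$)
$\frac{1}{S{\left(\frac{1}{37 + 58} \right)} + b} = \frac{1}{\left(- \frac{4}{3} + \left(\frac{1}{37 + 58}\right)^{2} - \frac{3}{37 + 58}\right) - 3535} = \frac{1}{\left(- \frac{4}{3} + \left(\frac{1}{95}\right)^{2} - \frac{3}{95}\right) - 3535} = \frac{1}{\left(- \frac{4}{3} + \frac{1}{9025} - \frac{3}{95}\right) - 3535} = \frac{1}{- \frac{36952}{27075} - 3535} = \frac{1}{- \frac{95747077}{27075}} = - \frac{27075}{95747077}$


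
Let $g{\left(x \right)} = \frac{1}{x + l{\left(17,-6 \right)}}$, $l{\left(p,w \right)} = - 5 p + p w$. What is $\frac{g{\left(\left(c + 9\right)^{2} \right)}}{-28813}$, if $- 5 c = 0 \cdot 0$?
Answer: $\frac{1}{3054178} \approx 3.2742 \cdot 10^{-7}$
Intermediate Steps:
$c = 0$ ($c = - \frac{0 \cdot 0}{5} = \left(- \frac{1}{5}\right) 0 = 0$)
$g{\left(x \right)} = \frac{1}{-187 + x}$ ($g{\left(x \right)} = \frac{1}{x + 17 \left(-5 - 6\right)} = \frac{1}{x + 17 \left(-11\right)} = \frac{1}{x - 187} = \frac{1}{-187 + x}$)
$\frac{g{\left(\left(c + 9\right)^{2} \right)}}{-28813} = \frac{1}{\left(-187 + \left(0 + 9\right)^{2}\right) \left(-28813\right)} = \frac{1}{-187 + 9^{2}} \left(- \frac{1}{28813}\right) = \frac{1}{-187 + 81} \left(- \frac{1}{28813}\right) = \frac{1}{-106} \left(- \frac{1}{28813}\right) = \left(- \frac{1}{106}\right) \left(- \frac{1}{28813}\right) = \frac{1}{3054178}$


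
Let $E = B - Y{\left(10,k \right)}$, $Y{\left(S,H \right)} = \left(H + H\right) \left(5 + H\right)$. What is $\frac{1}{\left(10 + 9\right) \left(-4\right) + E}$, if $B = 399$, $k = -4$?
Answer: $\frac{1}{331} \approx 0.0030211$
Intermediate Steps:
$Y{\left(S,H \right)} = 2 H \left(5 + H\right)$
$E = 407$ ($E = 399 - 2 \left(-4\right) \left(5 - 4\right) = 399 - 2 \left(-4\right) 1 = 399 - -8 = 399 + 8 = 407$)
$\frac{1}{\left(10 + 9\right) \left(-4\right) + E} = \frac{1}{\left(10 + 9\right) \left(-4\right) + 407} = \frac{1}{19 \left(-4\right) + 407} = \frac{1}{-76 + 407} = \frac{1}{331}$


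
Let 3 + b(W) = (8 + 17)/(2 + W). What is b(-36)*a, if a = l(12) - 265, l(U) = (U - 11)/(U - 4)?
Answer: 269113/272 ≈ 989.39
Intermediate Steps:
l(U) = (-11 + U)/(-4 + U)
b(W) = -3 + 25/(2 + W) (b(W) = -3 + (8 + 17)/(2 + W) = -3 + 25/(2 + W))
a = -2119/8 (a = (-11 + 12)/(-4 + 12) - 265 = 1/8 - 265 = (⅛)*1 - 265 = ⅛ - 265 = -2119/8 ≈ -264.88)
b(-36)*a = ((19 - 3*(-36))/(2 - 36))*(-2119/8) = ((19 + 108)/(-34))*(-2119/8) = -1/34*127*(-2119/8) = -127/34*(-2119/8) = 269113/272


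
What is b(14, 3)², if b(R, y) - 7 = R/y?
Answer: 1225/9 ≈ 136.11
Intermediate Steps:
b(R, y) = 7 + R/y
b(14, 3)² = (7 + 14/3)² = (35/3)² = 1225/9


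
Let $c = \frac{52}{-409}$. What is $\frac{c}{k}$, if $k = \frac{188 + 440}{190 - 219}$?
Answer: $\frac{377}{64213} \approx 0.0058711$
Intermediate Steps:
$c = - \frac{52}{409}$ ($c = 52 \left(- \frac{1}{409}\right) = - \frac{52}{409} \approx -0.12714$)
$k = - \frac{628}{29}$ ($k = \frac{628}{-29} = 628 \left(- \frac{1}{29}\right) = - \frac{628}{29} \approx -21.655$)
$\frac{c}{k} = - \frac{52}{409 \left(- \frac{628}{29}\right)} = \left(- \frac{52}{409}\right) \left(- \frac{29}{628}\right) = \frac{377}{64213}$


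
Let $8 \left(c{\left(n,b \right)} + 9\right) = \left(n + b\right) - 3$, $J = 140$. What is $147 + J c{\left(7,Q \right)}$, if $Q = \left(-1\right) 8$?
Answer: $-1183$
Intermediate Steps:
$Q = -8$
$c{\left(n,b \right)} = - \frac{75}{8} + \frac{b}{8} + \frac{n}{8}$ ($c{\left(n,b \right)} = -9 + \frac{\left(n + b\right) - 3}{8} = -9 + \frac{\left(b + n\right) - 3}{8} = -9 + \frac{-3 + b + n}{8} = -9 + \left(- \frac{3}{8} + \frac{b}{8} + \frac{n}{8}\right) = - \frac{75}{8} + \frac{b}{8} + \frac{n}{8}$)
$147 + J c{\left(7,Q \right)} = 147 + 140 \left(- \frac{75}{8} + \frac{1}{8} \left(-8\right) + \frac{1}{8} \cdot 7\right) = 147 + 140 \left(- \frac{75}{8} - 1 + \frac{7}{8}\right) = 147 + 140 \left(- \frac{19}{2}\right) = 147 - 1330 = -1183$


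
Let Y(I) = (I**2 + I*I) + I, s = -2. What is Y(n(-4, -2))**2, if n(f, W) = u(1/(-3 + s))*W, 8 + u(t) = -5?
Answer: 1898884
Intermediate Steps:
u(t) = -13 (u(t) = -8 - 5 = -13)
n(f, W) = -13*W
Y(I) = I + 2*I**2 (Y(I) = (I**2 + I**2) + I = 2*I**2 + I = I + 2*I**2)
Y(n(-4, -2))**2 = ((-13*(-2))*(1 + 2*(-13*(-2))))**2 = (26*(1 + 2*26))**2 = (26*(1 + 52))**2 = (26*53)**2 = 1378**2 = 1898884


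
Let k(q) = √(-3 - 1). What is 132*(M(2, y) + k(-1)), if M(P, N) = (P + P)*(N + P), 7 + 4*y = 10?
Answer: 1452 + 264*I ≈ 1452.0 + 264.0*I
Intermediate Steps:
y = ¾ (y = -7/4 + (¼)*10 = -7/4 + 5/2 = ¾ ≈ 0.75000)
k(q) = 2*I (k(q) = √(-4) = 2*I)
M(P, N) = 2*P*(N + P) (M(P, N) = (2*P)*(N + P) = 2*P*(N + P))
132*(M(2, y) + k(-1)) = 132*(2*2*(¾ + 2) + 2*I) = 132*(2*2*(11/4) + 2*I) = 132*(11 + 2*I) = 1452 + 264*I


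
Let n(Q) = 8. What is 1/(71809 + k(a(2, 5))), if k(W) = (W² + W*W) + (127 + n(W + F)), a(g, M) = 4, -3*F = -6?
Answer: 1/71976 ≈ 1.3894e-5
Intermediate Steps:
F = 2 (F = -⅓*(-6) = 2)
k(W) = 135 + 2*W² (k(W) = (W² + W*W) + (127 + 8) = (W² + W²) + 135 = 2*W² + 135 = 135 + 2*W²)
1/(71809 + k(a(2, 5))) = 1/(71809 + (135 + 2*4²)) = 1/(71809 + (135 + 2*16)) = 1/(71809 + (135 + 32)) = 1/(71809 + 167) = 1/71976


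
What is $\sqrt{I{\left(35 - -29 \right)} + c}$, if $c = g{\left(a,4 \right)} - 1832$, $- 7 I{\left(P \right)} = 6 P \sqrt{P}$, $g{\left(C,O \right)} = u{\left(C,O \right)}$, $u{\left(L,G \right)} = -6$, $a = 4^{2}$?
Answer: $\frac{i \sqrt{111566}}{7} \approx 47.716 i$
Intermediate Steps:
$a = 16$
$g{\left(C,O \right)} = -6$
$I{\left(P \right)} = - \frac{6 P^{\frac{3}{2}}}{7}$ ($I{\left(P \right)} = - \frac{6 P \sqrt{P}}{7} = - \frac{6 P^{\frac{3}{2}}}{7}$)
$c = -1838$ ($c = -6 - 1832 = -1838$)
$\sqrt{I{\left(35 - -29 \right)} + c} = \sqrt{- \frac{6 \left(35 - -29\right)^{\frac{3}{2}}}{7} - 1838} = \sqrt{- \frac{6 \left(35 + 29\right)^{\frac{3}{2}}}{7} - 1838} = \sqrt{- \frac{6 \cdot 64^{\frac{3}{2}}}{7} - 1838} = \sqrt{\left(- \frac{6}{7}\right) 512 - 1838} = \sqrt{- \frac{3072}{7} - 1838} = \sqrt{- \frac{15938}{7}} = \frac{i \sqrt{111566}}{7}$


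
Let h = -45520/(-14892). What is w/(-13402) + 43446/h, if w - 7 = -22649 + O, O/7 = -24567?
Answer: 271247613662/19064345 ≈ 14228.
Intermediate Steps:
O = -171969 (O = 7*(-24567) = -171969)
h = 11380/3723 (h = -45520*(-1/14892) = 11380/3723 ≈ 3.0567)
w = -194611 (w = 7 + (-22649 - 171969) = 7 - 194618 = -194611)
w/(-13402) + 43446/h = -194611/(-13402) + 43446/(11380/3723) = -194611*(-1/13402) + 43446*(3723/11380) = 194611/13402 + 80874729/5690 = 271247613662/19064345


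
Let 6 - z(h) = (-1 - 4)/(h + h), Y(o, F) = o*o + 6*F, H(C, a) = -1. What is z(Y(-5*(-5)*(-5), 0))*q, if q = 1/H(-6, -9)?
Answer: -37501/6250 ≈ -6.0002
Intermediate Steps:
Y(o, F) = o**2 + 6*F
q = -1 (q = 1/(-1) = -1)
z(h) = 6 + 5/(2*h) (z(h) = 6 - (-1 - 4)/(h + h) = 6 - (-5)/(2*h) = 6 + 5/(2*h))
z(Y(-5*(-5)*(-5), 0))*q = (6 + 5/(2*((-5*(-5)*(-5))**2 + 6*0)))*(-1) = (6 + 5/(2*((25*(-5))**2 + 0)))*(-1) = (6 + 5/(2*((-125)**2 + 0)))*(-1) = (6 + 5/(2*(15625 + 0)))*(-1) = (6 + (5/2)/15625)*(-1) = (6 + (5/2)*(1/15625))*(-1) = (6 + 1/6250)*(-1) = (37501/6250)*(-1) = -37501/6250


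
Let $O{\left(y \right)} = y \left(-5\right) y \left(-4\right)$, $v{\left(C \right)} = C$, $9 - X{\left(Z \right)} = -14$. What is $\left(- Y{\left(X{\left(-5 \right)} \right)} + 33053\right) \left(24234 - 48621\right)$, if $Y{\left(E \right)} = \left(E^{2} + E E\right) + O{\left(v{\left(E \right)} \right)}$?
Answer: $-522247605$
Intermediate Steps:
$X{\left(Z \right)} = 23$ ($X{\left(Z \right)} = 9 - -14 = 9 + 14 = 23$)
$O{\left(y \right)} = 20 y^{2}$ ($O{\left(y \right)} = - 5 y \left(- 4 y\right) = 20 y^{2}$)
$Y{\left(E \right)} = 22 E^{2}$ ($Y{\left(E \right)} = \left(E^{2} + E E\right) + 20 E^{2} = \left(E^{2} + E^{2}\right) + 20 E^{2} = 2 E^{2} + 20 E^{2} = 22 E^{2}$)
$\left(- Y{\left(X{\left(-5 \right)} \right)} + 33053\right) \left(24234 - 48621\right) = \left(- 22 \cdot 23^{2} + 33053\right) \left(24234 - 48621\right) = \left(- 22 \cdot 529 + 33053\right) \left(-24387\right) = \left(\left(-1\right) 11638 + 33053\right) \left(-24387\right) = \left(-11638 + 33053\right) \left(-24387\right) = 21415 \left(-24387\right) = -522247605$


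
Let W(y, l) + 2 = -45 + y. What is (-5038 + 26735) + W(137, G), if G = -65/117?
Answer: 21787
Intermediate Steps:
G = -5/9 (G = -65*1/117 = -5/9 ≈ -0.55556)
W(y, l) = -47 + y (W(y, l) = -2 + (-45 + y) = -47 + y)
(-5038 + 26735) + W(137, G) = (-5038 + 26735) + (-47 + 137) = 21697 + 90 = 21787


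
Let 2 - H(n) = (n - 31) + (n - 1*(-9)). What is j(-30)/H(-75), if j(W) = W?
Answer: -5/29 ≈ -0.17241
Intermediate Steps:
H(n) = 24 - 2*n (H(n) = 2 - ((n - 31) + (n - 1*(-9))) = 2 - ((-31 + n) + (n + 9)) = 2 - ((-31 + n) + (9 + n)) = 2 - (-22 + 2*n) = 2 + (22 - 2*n) = 24 - 2*n)
j(-30)/H(-75) = -30/(24 - 2*(-75)) = -30/(24 + 150) = -30/174 = -30*1/174 = -5/29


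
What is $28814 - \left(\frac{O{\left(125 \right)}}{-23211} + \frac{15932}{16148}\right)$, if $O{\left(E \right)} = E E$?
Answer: $\frac{2699923309610}{93702807} \approx 28814.0$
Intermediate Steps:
$O{\left(E \right)} = E^{2}$
$28814 - \left(\frac{O{\left(125 \right)}}{-23211} + \frac{15932}{16148}\right) = 28814 - \left(\frac{125^{2}}{-23211} + \frac{15932}{16148}\right) = 28814 - \left(15625 \left(- \frac{1}{23211}\right) + 15932 \cdot \frac{1}{16148}\right) = 28814 - \left(- \frac{15625}{23211} + \frac{3983}{4037}\right) = 28814 - \frac{29371288}{93702807} = \frac{2699923309610}{93702807}$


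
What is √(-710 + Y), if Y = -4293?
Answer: I*√5003 ≈ 70.732*I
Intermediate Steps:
√(-710 + Y) = √(-710 - 4293) = √(-5003) = I*√5003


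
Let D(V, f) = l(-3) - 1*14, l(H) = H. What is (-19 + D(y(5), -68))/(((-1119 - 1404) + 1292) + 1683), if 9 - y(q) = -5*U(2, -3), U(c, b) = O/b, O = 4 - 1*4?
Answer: -9/113 ≈ -0.079646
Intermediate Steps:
O = 0 (O = 4 - 4 = 0)
U(c, b) = 0 (U(c, b) = 0/b = 0)
y(q) = 9 (y(q) = 9 - (-5)*0 = 9 - 1*0 = 9 + 0 = 9)
D(V, f) = -17 (D(V, f) = -3 - 1*14 = -3 - 14 = -17)
(-19 + D(y(5), -68))/(((-1119 - 1404) + 1292) + 1683) = (-19 - 17)/(((-1119 - 1404) + 1292) + 1683) = -36/((-2523 + 1292) + 1683) = -36/(-1231 + 1683) = -36/452 = -36*1/452 = -9/113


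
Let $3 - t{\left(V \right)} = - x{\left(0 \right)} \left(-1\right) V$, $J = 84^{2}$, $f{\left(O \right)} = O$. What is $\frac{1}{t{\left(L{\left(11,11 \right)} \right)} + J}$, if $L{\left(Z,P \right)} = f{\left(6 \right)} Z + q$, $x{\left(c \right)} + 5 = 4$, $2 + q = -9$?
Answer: $\frac{1}{7114} \approx 0.00014057$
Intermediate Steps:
$q = -11$ ($q = -2 - 9 = -11$)
$x{\left(c \right)} = -1$ ($x{\left(c \right)} = -5 + 4 = -1$)
$J = 7056$
$L{\left(Z,P \right)} = -11 + 6 Z$ ($L{\left(Z,P \right)} = 6 Z - 11 = -11 + 6 Z$)
$t{\left(V \right)} = 3 + V$ ($t{\left(V \right)} = 3 - - \left(-1\right) \left(-1\right) V = 3 - - 1 V = 3 - - V = 3 + V$)
$\frac{1}{t{\left(L{\left(11,11 \right)} \right)} + J} = \frac{1}{\left(3 + \left(-11 + 6 \cdot 11\right)\right) + 7056} = \frac{1}{\left(3 + \left(-11 + 66\right)\right) + 7056} = \frac{1}{\left(3 + 55\right) + 7056} = \frac{1}{58 + 7056} = \frac{1}{7114}$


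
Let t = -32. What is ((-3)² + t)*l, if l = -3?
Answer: 69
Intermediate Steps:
((-3)² + t)*l = ((-3)² - 32)*(-3) = (9 - 32)*(-3) = -23*(-3) = 69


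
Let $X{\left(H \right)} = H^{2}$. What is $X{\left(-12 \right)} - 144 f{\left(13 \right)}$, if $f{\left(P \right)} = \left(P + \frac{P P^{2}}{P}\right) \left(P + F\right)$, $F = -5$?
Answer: $-209520$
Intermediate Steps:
$f{\left(P \right)} = \left(-5 + P\right) \left(P + P^{2}\right)$ ($f{\left(P \right)} = \left(P + \frac{P P^{2}}{P}\right) \left(P - 5\right) = \left(P + \frac{P^{3}}{P}\right) \left(-5 + P\right) = \left(P + P^{2}\right) \left(-5 + P\right) = \left(-5 + P\right) \left(P + P^{2}\right)$)
$X{\left(-12 \right)} - 144 f{\left(13 \right)} = \left(-12\right)^{2} - 144 \cdot 13 \left(-5 + 13^{2} - 52\right) = 144 - 144 \cdot 13 \left(-5 + 169 - 52\right) = 144 - 144 \cdot 13 \cdot 112 = 144 - 209664 = -209520$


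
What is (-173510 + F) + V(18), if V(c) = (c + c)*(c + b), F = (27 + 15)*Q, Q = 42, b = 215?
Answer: -163358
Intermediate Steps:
F = 1764 (F = (27 + 15)*42 = 42*42 = 1764)
V(c) = 2*c*(215 + c) (V(c) = (c + c)*(c + 215) = (2*c)*(215 + c) = 2*c*(215 + c))
(-173510 + F) + V(18) = (-173510 + 1764) + 2*18*(215 + 18) = -171746 + 2*18*233 = -171746 + 8388 = -163358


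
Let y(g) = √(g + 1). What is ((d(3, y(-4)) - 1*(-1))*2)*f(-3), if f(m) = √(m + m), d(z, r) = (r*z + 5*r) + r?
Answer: -54*√2 + 2*I*√6 ≈ -76.368 + 4.899*I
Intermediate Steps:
y(g) = √(1 + g)
d(z, r) = 6*r + r*z (d(z, r) = (5*r + r*z) + r = 6*r + r*z)
f(m) = √2*√m (f(m) = √(2*m) = √2*√m)
((d(3, y(-4)) - 1*(-1))*2)*f(-3) = ((√(1 - 4)*(6 + 3) - 1*(-1))*2)*(√2*√(-3)) = ((√(-3)*9 + 1)*2)*(√2*(I*√3)) = (((I*√3)*9 + 1)*2)*(I*√6) = ((9*I*√3 + 1)*2)*(I*√6) = ((1 + 9*I*√3)*2)*(I*√6) = (2 + 18*I*√3)*(I*√6) = I*√6*(2 + 18*I*√3)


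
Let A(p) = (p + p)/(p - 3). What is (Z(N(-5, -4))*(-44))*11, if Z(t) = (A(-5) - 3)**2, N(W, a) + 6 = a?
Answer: -5929/4 ≈ -1482.3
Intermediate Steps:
A(p) = 2*p/(-3 + p) (A(p) = (2*p)/(-3 + p) = 2*p/(-3 + p))
N(W, a) = -6 + a
Z(t) = 49/16 (Z(t) = (2*(-5)/(-3 - 5) - 3)**2 = (2*(-5)/(-8) - 3)**2 = (2*(-5)*(-1/8) - 3)**2 = (5/4 - 3)**2 = (-7/4)**2 = 49/16)
(Z(N(-5, -4))*(-44))*11 = ((49/16)*(-44))*11 = -539/4*11 = -5929/4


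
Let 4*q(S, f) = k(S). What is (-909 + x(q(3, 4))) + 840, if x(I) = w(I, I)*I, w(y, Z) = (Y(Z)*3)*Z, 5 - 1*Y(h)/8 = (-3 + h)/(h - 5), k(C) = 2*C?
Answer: 1245/7 ≈ 177.86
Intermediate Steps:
q(S, f) = S/2 (q(S, f) = (2*S)/4 = S/2)
Y(h) = 40 - 8*(-3 + h)/(-5 + h) (Y(h) = 40 - 8*(-3 + h)/(h - 5) = 40 - 8*(-3 + h)/(-5 + h))
w(y, Z) = 48*Z*(-11 + 2*Z)/(-5 + Z) (w(y, Z) = ((16*(-11 + 2*Z)/(-5 + Z))*3)*Z = (48*(-11 + 2*Z)/(-5 + Z))*Z = 48*Z*(-11 + 2*Z)/(-5 + Z))
x(I) = 48*I²*(-11 + 2*I)/(-5 + I) (x(I) = (48*I*(-11 + 2*I)/(-5 + I))*I = 48*I²*(-11 + 2*I)/(-5 + I))
(-909 + x(q(3, 4))) + 840 = (-909 + ((½)*3)²*(-528 + 96*((½)*3))/(-5 + (½)*3)) + 840 = (-909 + (3/2)²*(-528 + 96*(3/2))/(-5 + 3/2)) + 840 = (-909 + 9*(-528 + 144)/(4*(-7/2))) + 840 = (-909 + (9/4)*(-2/7)*(-384)) + 840 = (-909 + 1728/7) + 840 = -4635/7 + 840 = 1245/7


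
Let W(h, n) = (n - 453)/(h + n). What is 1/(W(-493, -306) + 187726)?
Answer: 799/149993833 ≈ 5.3269e-6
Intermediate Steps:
W(h, n) = (-453 + n)/(h + n)
1/(W(-493, -306) + 187726) = 1/((-453 - 306)/(-493 - 306) + 187726) = 1/(-759/(-799) + 187726) = 1/(-1/799*(-759) + 187726) = 1/(759/799 + 187726) = 1/(149993833/799) = 799/149993833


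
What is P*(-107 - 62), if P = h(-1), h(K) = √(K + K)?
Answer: -169*I*√2 ≈ -239.0*I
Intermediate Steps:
h(K) = √2*√K (h(K) = √(2*K) = √2*√K)
P = I*√2 (P = √2*√(-1) = √2*I = I*√2 ≈ 1.4142*I)
P*(-107 - 62) = (I*√2)*(-107 - 62) = (I*√2)*(-169) = -169*I*√2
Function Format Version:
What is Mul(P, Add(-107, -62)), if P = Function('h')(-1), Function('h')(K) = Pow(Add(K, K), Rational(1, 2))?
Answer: Mul(-169, I, Pow(2, Rational(1, 2))) ≈ Mul(-239.00, I)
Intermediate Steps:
Function('h')(K) = Mul(Pow(2, Rational(1, 2)), Pow(K, Rational(1, 2))) (Function('h')(K) = Pow(Mul(2, K), Rational(1, 2)) = Mul(Pow(2, Rational(1, 2)), Pow(K, Rational(1, 2))))
P = Mul(I, Pow(2, Rational(1, 2))) (P = Mul(Pow(2, Rational(1, 2)), Pow(-1, Rational(1, 2))) = Mul(Pow(2, Rational(1, 2)), I) = Mul(I, Pow(2, Rational(1, 2))) ≈ Mul(1.4142, I))
Mul(P, Add(-107, -62)) = Mul(Mul(I, Pow(2, Rational(1, 2))), Add(-107, -62)) = Mul(Mul(I, Pow(2, Rational(1, 2))), -169) = Mul(-169, I, Pow(2, Rational(1, 2)))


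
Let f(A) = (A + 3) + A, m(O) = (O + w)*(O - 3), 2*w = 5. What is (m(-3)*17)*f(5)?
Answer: 663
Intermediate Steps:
w = 5/2 (w = (1/2)*5 = 5/2 ≈ 2.5000)
m(O) = (-3 + O)*(5/2 + O) (m(O) = (O + 5/2)*(O - 3) = (5/2 + O)*(-3 + O) = (-3 + O)*(5/2 + O))
f(A) = 3 + 2*A (f(A) = (3 + A) + A = 3 + 2*A)
(m(-3)*17)*f(5) = ((-15/2 + (-3)**2 - 1/2*(-3))*17)*(3 + 2*5) = ((-15/2 + 9 + 3/2)*17)*(3 + 10) = (3*17)*13 = 51*13 = 663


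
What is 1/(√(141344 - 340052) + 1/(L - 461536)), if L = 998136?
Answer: 536600/57215894088480001 - 575879120000*I*√49677/57215894088480001 ≈ 9.3785e-12 - 0.0022433*I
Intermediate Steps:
1/(√(141344 - 340052) + 1/(L - 461536)) = 1/(√(141344 - 340052) + 1/(998136 - 461536)) = 1/(√(-198708) + 1/536600) = 1/(2*I*√49677 + 1/536600) = 1/(1/536600 + 2*I*√49677)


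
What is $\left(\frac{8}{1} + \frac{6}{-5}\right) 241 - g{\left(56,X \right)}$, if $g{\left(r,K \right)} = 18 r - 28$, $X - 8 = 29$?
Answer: $\frac{3294}{5} \approx 658.8$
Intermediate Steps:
$X = 37$ ($X = 8 + 29 = 37$)
$g{\left(r,K \right)} = -28 + 18 r$
$\left(\frac{8}{1} + \frac{6}{-5}\right) 241 - g{\left(56,X \right)} = \left(\frac{8}{1} + \frac{6}{-5}\right) 241 - \left(-28 + 18 \cdot 56\right) = \left(8 \cdot 1 + 6 \left(- \frac{1}{5}\right)\right) 241 - \left(-28 + 1008\right) = \left(8 - \frac{6}{5}\right) 241 - 980 = \frac{34}{5} \cdot 241 - 980 = \frac{8194}{5} - 980 = \frac{3294}{5}$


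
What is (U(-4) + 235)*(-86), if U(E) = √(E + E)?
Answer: -20210 - 172*I*√2 ≈ -20210.0 - 243.24*I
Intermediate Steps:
U(E) = √2*√E (U(E) = √(2*E) = √2*√E)
(U(-4) + 235)*(-86) = (√2*√(-4) + 235)*(-86) = (√2*(2*I) + 235)*(-86) = (2*I*√2 + 235)*(-86) = (235 + 2*I*√2)*(-86) = -20210 - 172*I*√2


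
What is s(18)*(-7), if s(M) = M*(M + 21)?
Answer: -4914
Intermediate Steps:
s(M) = M*(21 + M)
s(18)*(-7) = (18*(21 + 18))*(-7) = (18*39)*(-7) = 702*(-7) = -4914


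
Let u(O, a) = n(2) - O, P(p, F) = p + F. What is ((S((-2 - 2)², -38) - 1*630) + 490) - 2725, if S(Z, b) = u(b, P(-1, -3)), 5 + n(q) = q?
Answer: -2830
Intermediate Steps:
n(q) = -5 + q
P(p, F) = F + p
u(O, a) = -3 - O (u(O, a) = (-5 + 2) - O = -3 - O)
S(Z, b) = -3 - b
((S((-2 - 2)², -38) - 1*630) + 490) - 2725 = (((-3 - 1*(-38)) - 1*630) + 490) - 2725 = (((-3 + 38) - 630) + 490) - 2725 = ((35 - 630) + 490) - 2725 = (-595 + 490) - 2725 = -105 - 2725 = -2830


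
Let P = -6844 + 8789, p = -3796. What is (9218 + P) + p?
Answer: 7367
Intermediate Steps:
P = 1945
(9218 + P) + p = (9218 + 1945) - 3796 = 11163 - 3796 = 7367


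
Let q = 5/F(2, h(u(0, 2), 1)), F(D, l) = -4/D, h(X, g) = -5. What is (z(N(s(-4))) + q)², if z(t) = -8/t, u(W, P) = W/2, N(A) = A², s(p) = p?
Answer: 9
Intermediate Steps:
u(W, P) = W/2 (u(W, P) = W*(½) = W/2)
q = -5/2 (q = 5/((-4/2)) = 5/((-4*½)) = 5/(-2) = 5*(-½) = -5/2 ≈ -2.5000)
(z(N(s(-4))) + q)² = (-8/((-4)²) - 5/2)² = (-8/16 - 5/2)² = (-8*1/16 - 5/2)² = (-½ - 5/2)² = (-3)² = 9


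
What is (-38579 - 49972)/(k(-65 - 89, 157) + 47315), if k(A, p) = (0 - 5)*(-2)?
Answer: -29517/15775 ≈ -1.8711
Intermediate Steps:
k(A, p) = 10 (k(A, p) = -5*(-2) = 10)
(-38579 - 49972)/(k(-65 - 89, 157) + 47315) = (-38579 - 49972)/(10 + 47315) = -88551/47325 = -88551*1/47325 = -29517/15775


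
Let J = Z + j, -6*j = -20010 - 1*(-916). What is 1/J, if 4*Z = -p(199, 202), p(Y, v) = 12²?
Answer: 3/9439 ≈ 0.00031783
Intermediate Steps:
p(Y, v) = 144
Z = -36 (Z = (-1*144)/4 = (¼)*(-144) = -36)
j = 9547/3 (j = -(-20010 - 1*(-916))/6 = -(-20010 + 916)/6 = -⅙*(-19094) = 9547/3 ≈ 3182.3)
J = 9439/3 (J = -36 + 9547/3 = 9439/3 ≈ 3146.3)
1/J = 1/(9439/3) = 3/9439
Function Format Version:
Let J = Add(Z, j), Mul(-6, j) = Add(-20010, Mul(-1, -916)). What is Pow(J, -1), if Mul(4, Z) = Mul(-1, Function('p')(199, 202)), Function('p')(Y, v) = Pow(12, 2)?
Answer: Rational(3, 9439) ≈ 0.00031783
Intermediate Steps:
Function('p')(Y, v) = 144
Z = -36 (Z = Mul(Rational(1, 4), Mul(-1, 144)) = Mul(Rational(1, 4), -144) = -36)
j = Rational(9547, 3) (j = Mul(Rational(-1, 6), Add(-20010, Mul(-1, -916))) = Mul(Rational(-1, 6), Add(-20010, 916)) = Mul(Rational(-1, 6), -19094) = Rational(9547, 3) ≈ 3182.3)
J = Rational(9439, 3) (J = Add(-36, Rational(9547, 3)) = Rational(9439, 3) ≈ 3146.3)
Pow(J, -1) = Pow(Rational(9439, 3), -1) = Rational(3, 9439)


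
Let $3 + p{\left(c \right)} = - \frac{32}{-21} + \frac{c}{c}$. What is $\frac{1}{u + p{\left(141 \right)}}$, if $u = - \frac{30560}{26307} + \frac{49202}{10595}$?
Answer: $\frac{1951058655}{5864941148} \approx 0.33266$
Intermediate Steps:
$p{\left(c \right)} = - \frac{10}{21}$ ($p{\left(c \right)} = -3 + \left(- \frac{32}{-21} + \frac{c}{c}\right) = -3 + \left(\left(-32\right) \left(- \frac{1}{21}\right) + 1\right) = -3 + \left(\frac{32}{21} + 1\right) = -3 + \frac{53}{21} = - \frac{10}{21}$)
$u = \frac{970573814}{278722665}$ ($u = \left(-30560\right) \frac{1}{26307} + 49202 \cdot \frac{1}{10595} = - \frac{30560}{26307} + \frac{49202}{10595} = \frac{970573814}{278722665} \approx 3.4822$)
$\frac{1}{u + p{\left(141 \right)}} = \frac{1}{\frac{970573814}{278722665} - \frac{10}{21}} = \frac{1}{\frac{5864941148}{1951058655}} = \frac{1951058655}{5864941148}$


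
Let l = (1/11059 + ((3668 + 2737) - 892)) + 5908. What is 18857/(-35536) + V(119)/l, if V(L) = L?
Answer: -291870530703/561046099280 ≈ -0.52023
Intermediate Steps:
l = 126304840/11059 (l = (1/11059 + (6405 - 892)) + 5908 = (1/11059 + 5513) + 5908 = 60968268/11059 + 5908 = 126304840/11059 ≈ 11421.)
18857/(-35536) + V(119)/l = 18857/(-35536) + 119/(126304840/11059) = 18857*(-1/35536) + 119*(11059/126304840) = -18857/35536 + 1316021/126304840 = -291870530703/561046099280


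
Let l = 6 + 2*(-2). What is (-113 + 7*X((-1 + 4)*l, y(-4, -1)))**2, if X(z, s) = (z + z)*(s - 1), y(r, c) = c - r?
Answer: 3025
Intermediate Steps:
l = 2 (l = 6 - 4 = 2)
X(z, s) = 2*z*(-1 + s) (X(z, s) = (2*z)*(-1 + s) = 2*z*(-1 + s))
(-113 + 7*X((-1 + 4)*l, y(-4, -1)))**2 = (-113 + 7*(2*((-1 + 4)*2)*(-1 + (-1 - 1*(-4)))))**2 = (-113 + 7*(2*(3*2)*(-1 + (-1 + 4))))**2 = (-113 + 7*(2*6*(-1 + 3)))**2 = (-113 + 7*(2*6*2))**2 = (-113 + 7*24)**2 = (-113 + 168)**2 = 55**2 = 3025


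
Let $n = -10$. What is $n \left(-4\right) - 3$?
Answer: $37$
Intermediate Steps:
$n \left(-4\right) - 3 = \left(-10\right) \left(-4\right) - 3 = 40 - 3 = 37$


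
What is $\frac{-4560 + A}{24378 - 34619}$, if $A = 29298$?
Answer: $- \frac{186}{77} \approx -2.4156$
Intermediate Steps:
$\frac{-4560 + A}{24378 - 34619} = \frac{-4560 + 29298}{24378 - 34619} = \frac{24738}{-10241} = 24738 \left(- \frac{1}{10241}\right) = - \frac{186}{77}$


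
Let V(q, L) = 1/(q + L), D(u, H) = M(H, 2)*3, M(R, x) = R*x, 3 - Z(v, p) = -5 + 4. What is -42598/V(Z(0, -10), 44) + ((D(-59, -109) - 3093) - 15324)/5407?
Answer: -11055733599/5407 ≈ -2.0447e+6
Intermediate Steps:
Z(v, p) = 4 (Z(v, p) = 3 - (-5 + 4) = 3 - 1*(-1) = 3 + 1 = 4)
D(u, H) = 6*H (D(u, H) = (H*2)*3 = (2*H)*3 = 6*H)
V(q, L) = 1/(L + q)
-42598/V(Z(0, -10), 44) + ((D(-59, -109) - 3093) - 15324)/5407 = -42598/(1/(44 + 4)) + ((6*(-109) - 3093) - 15324)/5407 = -42598/(1/48) + ((-654 - 3093) - 15324)*(1/5407) = -42598/1/48 + (-3747 - 15324)*(1/5407) = -42598*48 - 19071*1/5407 = -2044704 - 19071/5407 = -11055733599/5407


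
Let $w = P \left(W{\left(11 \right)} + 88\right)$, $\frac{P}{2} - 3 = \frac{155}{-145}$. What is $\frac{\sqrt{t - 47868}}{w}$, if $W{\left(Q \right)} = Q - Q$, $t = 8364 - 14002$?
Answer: $\frac{29 i \sqrt{53506}}{9856} \approx 0.68061 i$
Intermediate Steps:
$t = -5638$
$P = \frac{112}{29}$ ($P = 6 + 2 \frac{155}{-145} = 6 + 2 \cdot 155 \left(- \frac{1}{145}\right) = 6 + 2 \left(- \frac{31}{29}\right) = 6 - \frac{62}{29} = \frac{112}{29} \approx 3.8621$)
$W{\left(Q \right)} = 0$
$w = \frac{9856}{29}$ ($w = \frac{112 \left(0 + 88\right)}{29} = \frac{112}{29} \cdot 88 = \frac{9856}{29} \approx 339.86$)
$\frac{\sqrt{t - 47868}}{w} = \frac{\sqrt{-5638 - 47868}}{\frac{9856}{29}} = \sqrt{-53506} \cdot \frac{29}{9856} = i \sqrt{53506} \cdot \frac{29}{9856} = \frac{29 i \sqrt{53506}}{9856}$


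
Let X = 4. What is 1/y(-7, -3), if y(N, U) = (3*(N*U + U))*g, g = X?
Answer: 1/216 ≈ 0.0046296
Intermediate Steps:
g = 4
y(N, U) = 12*U + 12*N*U (y(N, U) = (3*(N*U + U))*4 = (3*(U + N*U))*4 = (3*U + 3*N*U)*4 = 12*U + 12*N*U)
1/y(-7, -3) = 1/(12*(-3)*(1 - 7)) = 1/(12*(-3)*(-6)) = 1/216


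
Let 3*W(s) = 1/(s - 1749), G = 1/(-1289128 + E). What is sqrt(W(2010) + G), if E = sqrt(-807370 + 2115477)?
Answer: sqrt(112086015 - 87*sqrt(1308107))/(261*sqrt(1289128 - sqrt(1308107))) ≈ 0.035726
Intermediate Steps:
E = sqrt(1308107) ≈ 1143.7
G = 1/(-1289128 + sqrt(1308107)) ≈ -7.7641e-7
W(s) = 1/(3*(-1749 + s)) (W(s) = 1/(3*(s - 1749)) = 1/(3*(-1749 + s)))
sqrt(W(2010) + G) = sqrt(1/(3*(-1749 + 2010)) + (-1289128/1661849692277 - sqrt(1308107)/1661849692277)) = sqrt((1/3)/261 + (-1289128/1661849692277 - sqrt(1308107)/1661849692277)) = sqrt((1/3)*(1/261) + (-1289128/1661849692277 - sqrt(1308107)/1661849692277)) = sqrt(1/783 + (-1289128/1661849692277 - sqrt(1308107)/1661849692277)) = sqrt(1660840305053/1301228309052891 - sqrt(1308107)/1661849692277)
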